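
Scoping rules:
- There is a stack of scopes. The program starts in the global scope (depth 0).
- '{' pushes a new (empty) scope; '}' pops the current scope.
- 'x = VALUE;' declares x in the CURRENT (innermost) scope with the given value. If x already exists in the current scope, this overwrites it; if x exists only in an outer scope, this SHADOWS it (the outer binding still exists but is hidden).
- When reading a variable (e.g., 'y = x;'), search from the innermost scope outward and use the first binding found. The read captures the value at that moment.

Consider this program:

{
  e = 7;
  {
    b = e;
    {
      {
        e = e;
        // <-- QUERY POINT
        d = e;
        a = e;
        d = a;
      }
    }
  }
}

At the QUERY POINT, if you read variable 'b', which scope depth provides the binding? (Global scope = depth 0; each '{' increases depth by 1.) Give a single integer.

Step 1: enter scope (depth=1)
Step 2: declare e=7 at depth 1
Step 3: enter scope (depth=2)
Step 4: declare b=(read e)=7 at depth 2
Step 5: enter scope (depth=3)
Step 6: enter scope (depth=4)
Step 7: declare e=(read e)=7 at depth 4
Visible at query point: b=7 e=7

Answer: 2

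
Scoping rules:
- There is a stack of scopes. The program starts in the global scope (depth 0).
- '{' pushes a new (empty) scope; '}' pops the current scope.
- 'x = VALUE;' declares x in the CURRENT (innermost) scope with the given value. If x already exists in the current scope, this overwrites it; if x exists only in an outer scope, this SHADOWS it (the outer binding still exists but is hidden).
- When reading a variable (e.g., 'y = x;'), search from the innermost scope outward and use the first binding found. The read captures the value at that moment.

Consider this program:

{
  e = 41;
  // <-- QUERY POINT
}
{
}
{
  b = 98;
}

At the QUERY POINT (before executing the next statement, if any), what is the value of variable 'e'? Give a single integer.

Step 1: enter scope (depth=1)
Step 2: declare e=41 at depth 1
Visible at query point: e=41

Answer: 41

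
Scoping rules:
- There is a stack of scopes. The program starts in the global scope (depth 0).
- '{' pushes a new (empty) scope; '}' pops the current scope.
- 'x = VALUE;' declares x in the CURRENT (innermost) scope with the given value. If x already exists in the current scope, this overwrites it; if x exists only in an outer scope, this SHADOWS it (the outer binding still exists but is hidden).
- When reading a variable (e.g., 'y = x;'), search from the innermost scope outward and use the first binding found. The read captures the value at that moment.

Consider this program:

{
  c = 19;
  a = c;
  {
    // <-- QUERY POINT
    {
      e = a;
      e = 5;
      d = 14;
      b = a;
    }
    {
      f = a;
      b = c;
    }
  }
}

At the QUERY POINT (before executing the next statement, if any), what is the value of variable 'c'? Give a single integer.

Step 1: enter scope (depth=1)
Step 2: declare c=19 at depth 1
Step 3: declare a=(read c)=19 at depth 1
Step 4: enter scope (depth=2)
Visible at query point: a=19 c=19

Answer: 19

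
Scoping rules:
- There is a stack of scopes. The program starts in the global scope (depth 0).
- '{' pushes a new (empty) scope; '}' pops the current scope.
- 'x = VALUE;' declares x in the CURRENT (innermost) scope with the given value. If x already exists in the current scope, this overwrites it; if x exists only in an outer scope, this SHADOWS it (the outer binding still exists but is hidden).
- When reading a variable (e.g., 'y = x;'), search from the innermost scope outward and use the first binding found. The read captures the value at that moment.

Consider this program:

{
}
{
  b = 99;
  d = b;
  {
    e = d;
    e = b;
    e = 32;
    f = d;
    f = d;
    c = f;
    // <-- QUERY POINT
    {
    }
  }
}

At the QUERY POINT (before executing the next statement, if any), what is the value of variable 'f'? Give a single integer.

Answer: 99

Derivation:
Step 1: enter scope (depth=1)
Step 2: exit scope (depth=0)
Step 3: enter scope (depth=1)
Step 4: declare b=99 at depth 1
Step 5: declare d=(read b)=99 at depth 1
Step 6: enter scope (depth=2)
Step 7: declare e=(read d)=99 at depth 2
Step 8: declare e=(read b)=99 at depth 2
Step 9: declare e=32 at depth 2
Step 10: declare f=(read d)=99 at depth 2
Step 11: declare f=(read d)=99 at depth 2
Step 12: declare c=(read f)=99 at depth 2
Visible at query point: b=99 c=99 d=99 e=32 f=99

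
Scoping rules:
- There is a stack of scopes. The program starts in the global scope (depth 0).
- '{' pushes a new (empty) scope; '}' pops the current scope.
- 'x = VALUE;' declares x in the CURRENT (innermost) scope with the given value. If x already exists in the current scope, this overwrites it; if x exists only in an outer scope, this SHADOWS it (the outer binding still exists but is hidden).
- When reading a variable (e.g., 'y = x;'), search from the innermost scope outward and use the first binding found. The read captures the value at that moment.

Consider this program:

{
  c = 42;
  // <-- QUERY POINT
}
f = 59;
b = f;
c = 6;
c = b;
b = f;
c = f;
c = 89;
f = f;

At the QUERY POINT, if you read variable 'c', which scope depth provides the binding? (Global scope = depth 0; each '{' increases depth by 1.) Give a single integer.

Step 1: enter scope (depth=1)
Step 2: declare c=42 at depth 1
Visible at query point: c=42

Answer: 1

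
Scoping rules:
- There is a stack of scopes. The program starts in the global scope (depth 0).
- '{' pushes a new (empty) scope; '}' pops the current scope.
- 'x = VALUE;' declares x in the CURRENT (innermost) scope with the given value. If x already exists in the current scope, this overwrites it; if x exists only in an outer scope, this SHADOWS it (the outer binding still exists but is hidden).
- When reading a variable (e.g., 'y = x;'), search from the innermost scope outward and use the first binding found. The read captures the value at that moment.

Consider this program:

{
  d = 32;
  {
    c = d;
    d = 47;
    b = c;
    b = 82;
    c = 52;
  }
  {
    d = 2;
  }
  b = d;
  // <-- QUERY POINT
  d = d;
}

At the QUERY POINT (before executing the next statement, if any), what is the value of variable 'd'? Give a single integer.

Step 1: enter scope (depth=1)
Step 2: declare d=32 at depth 1
Step 3: enter scope (depth=2)
Step 4: declare c=(read d)=32 at depth 2
Step 5: declare d=47 at depth 2
Step 6: declare b=(read c)=32 at depth 2
Step 7: declare b=82 at depth 2
Step 8: declare c=52 at depth 2
Step 9: exit scope (depth=1)
Step 10: enter scope (depth=2)
Step 11: declare d=2 at depth 2
Step 12: exit scope (depth=1)
Step 13: declare b=(read d)=32 at depth 1
Visible at query point: b=32 d=32

Answer: 32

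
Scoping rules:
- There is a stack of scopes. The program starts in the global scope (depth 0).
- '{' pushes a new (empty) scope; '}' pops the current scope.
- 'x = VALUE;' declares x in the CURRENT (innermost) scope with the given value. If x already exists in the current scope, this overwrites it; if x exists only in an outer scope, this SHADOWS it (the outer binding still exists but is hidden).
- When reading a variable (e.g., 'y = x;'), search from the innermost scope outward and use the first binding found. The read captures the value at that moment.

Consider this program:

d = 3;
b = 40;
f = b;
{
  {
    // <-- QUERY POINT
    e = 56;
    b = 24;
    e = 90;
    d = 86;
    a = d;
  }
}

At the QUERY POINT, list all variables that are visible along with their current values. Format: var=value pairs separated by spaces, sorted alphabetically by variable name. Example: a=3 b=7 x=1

Answer: b=40 d=3 f=40

Derivation:
Step 1: declare d=3 at depth 0
Step 2: declare b=40 at depth 0
Step 3: declare f=(read b)=40 at depth 0
Step 4: enter scope (depth=1)
Step 5: enter scope (depth=2)
Visible at query point: b=40 d=3 f=40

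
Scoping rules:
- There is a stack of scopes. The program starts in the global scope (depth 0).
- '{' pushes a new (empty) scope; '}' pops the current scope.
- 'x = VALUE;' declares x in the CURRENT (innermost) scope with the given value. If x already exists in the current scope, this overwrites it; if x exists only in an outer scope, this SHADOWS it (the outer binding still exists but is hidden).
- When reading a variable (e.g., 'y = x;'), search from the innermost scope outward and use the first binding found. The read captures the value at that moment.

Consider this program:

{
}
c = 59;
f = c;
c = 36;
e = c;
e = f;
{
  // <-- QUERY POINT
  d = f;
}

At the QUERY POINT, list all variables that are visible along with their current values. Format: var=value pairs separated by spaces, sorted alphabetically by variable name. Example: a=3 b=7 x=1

Step 1: enter scope (depth=1)
Step 2: exit scope (depth=0)
Step 3: declare c=59 at depth 0
Step 4: declare f=(read c)=59 at depth 0
Step 5: declare c=36 at depth 0
Step 6: declare e=(read c)=36 at depth 0
Step 7: declare e=(read f)=59 at depth 0
Step 8: enter scope (depth=1)
Visible at query point: c=36 e=59 f=59

Answer: c=36 e=59 f=59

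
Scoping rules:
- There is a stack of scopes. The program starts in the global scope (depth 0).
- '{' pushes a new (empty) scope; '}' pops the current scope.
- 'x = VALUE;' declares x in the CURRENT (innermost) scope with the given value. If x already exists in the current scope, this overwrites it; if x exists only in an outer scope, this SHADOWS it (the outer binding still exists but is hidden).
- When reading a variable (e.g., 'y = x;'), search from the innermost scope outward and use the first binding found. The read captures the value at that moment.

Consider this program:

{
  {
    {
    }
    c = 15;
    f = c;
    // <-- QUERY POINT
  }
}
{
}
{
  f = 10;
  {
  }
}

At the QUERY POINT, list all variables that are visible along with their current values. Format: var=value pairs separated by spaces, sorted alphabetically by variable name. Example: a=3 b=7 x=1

Step 1: enter scope (depth=1)
Step 2: enter scope (depth=2)
Step 3: enter scope (depth=3)
Step 4: exit scope (depth=2)
Step 5: declare c=15 at depth 2
Step 6: declare f=(read c)=15 at depth 2
Visible at query point: c=15 f=15

Answer: c=15 f=15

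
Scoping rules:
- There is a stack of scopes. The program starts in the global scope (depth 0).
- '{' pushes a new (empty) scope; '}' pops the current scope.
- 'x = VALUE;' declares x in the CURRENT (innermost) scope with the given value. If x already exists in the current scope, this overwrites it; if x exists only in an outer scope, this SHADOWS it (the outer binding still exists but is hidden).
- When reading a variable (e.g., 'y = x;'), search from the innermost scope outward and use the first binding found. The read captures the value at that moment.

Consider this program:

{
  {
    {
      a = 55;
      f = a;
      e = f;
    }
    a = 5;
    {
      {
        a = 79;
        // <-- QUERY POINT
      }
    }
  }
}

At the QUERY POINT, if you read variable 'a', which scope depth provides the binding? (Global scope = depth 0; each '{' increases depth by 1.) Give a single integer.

Step 1: enter scope (depth=1)
Step 2: enter scope (depth=2)
Step 3: enter scope (depth=3)
Step 4: declare a=55 at depth 3
Step 5: declare f=(read a)=55 at depth 3
Step 6: declare e=(read f)=55 at depth 3
Step 7: exit scope (depth=2)
Step 8: declare a=5 at depth 2
Step 9: enter scope (depth=3)
Step 10: enter scope (depth=4)
Step 11: declare a=79 at depth 4
Visible at query point: a=79

Answer: 4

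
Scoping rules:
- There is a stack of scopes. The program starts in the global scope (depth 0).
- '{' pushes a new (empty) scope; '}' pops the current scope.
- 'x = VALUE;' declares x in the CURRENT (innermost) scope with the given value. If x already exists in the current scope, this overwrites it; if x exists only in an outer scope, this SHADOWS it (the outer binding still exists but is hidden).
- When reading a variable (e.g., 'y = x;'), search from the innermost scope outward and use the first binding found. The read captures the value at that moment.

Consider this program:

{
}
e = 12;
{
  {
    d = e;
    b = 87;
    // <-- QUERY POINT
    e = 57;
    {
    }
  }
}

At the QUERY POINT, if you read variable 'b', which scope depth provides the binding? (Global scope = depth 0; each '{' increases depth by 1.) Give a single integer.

Answer: 2

Derivation:
Step 1: enter scope (depth=1)
Step 2: exit scope (depth=0)
Step 3: declare e=12 at depth 0
Step 4: enter scope (depth=1)
Step 5: enter scope (depth=2)
Step 6: declare d=(read e)=12 at depth 2
Step 7: declare b=87 at depth 2
Visible at query point: b=87 d=12 e=12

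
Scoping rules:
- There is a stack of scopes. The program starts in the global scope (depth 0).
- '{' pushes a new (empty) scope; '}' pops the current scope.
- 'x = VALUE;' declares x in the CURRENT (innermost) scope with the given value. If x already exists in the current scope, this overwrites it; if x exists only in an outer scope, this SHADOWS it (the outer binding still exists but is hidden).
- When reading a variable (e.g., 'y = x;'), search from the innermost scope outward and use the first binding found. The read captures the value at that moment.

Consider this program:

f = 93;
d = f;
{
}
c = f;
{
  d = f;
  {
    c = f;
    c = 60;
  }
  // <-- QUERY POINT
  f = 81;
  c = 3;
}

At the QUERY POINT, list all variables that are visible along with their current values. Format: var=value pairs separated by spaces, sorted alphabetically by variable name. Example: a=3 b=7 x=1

Step 1: declare f=93 at depth 0
Step 2: declare d=(read f)=93 at depth 0
Step 3: enter scope (depth=1)
Step 4: exit scope (depth=0)
Step 5: declare c=(read f)=93 at depth 0
Step 6: enter scope (depth=1)
Step 7: declare d=(read f)=93 at depth 1
Step 8: enter scope (depth=2)
Step 9: declare c=(read f)=93 at depth 2
Step 10: declare c=60 at depth 2
Step 11: exit scope (depth=1)
Visible at query point: c=93 d=93 f=93

Answer: c=93 d=93 f=93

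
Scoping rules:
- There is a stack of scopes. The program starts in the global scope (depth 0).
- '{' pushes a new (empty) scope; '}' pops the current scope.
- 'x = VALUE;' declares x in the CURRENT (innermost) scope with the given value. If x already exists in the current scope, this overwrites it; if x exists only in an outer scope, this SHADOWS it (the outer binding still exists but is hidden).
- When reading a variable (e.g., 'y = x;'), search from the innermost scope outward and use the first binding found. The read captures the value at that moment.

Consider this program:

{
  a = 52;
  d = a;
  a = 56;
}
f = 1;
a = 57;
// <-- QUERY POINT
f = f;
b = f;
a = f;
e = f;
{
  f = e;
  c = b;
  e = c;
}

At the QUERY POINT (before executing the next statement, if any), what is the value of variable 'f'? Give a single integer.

Step 1: enter scope (depth=1)
Step 2: declare a=52 at depth 1
Step 3: declare d=(read a)=52 at depth 1
Step 4: declare a=56 at depth 1
Step 5: exit scope (depth=0)
Step 6: declare f=1 at depth 0
Step 7: declare a=57 at depth 0
Visible at query point: a=57 f=1

Answer: 1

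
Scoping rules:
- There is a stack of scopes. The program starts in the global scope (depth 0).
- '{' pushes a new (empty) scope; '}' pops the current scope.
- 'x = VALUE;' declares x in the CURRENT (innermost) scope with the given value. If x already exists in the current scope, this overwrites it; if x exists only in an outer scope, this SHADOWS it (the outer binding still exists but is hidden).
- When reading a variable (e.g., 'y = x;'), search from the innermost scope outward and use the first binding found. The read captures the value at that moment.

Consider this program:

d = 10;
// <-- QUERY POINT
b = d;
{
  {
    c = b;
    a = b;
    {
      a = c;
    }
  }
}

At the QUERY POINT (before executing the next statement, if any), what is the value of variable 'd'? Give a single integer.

Step 1: declare d=10 at depth 0
Visible at query point: d=10

Answer: 10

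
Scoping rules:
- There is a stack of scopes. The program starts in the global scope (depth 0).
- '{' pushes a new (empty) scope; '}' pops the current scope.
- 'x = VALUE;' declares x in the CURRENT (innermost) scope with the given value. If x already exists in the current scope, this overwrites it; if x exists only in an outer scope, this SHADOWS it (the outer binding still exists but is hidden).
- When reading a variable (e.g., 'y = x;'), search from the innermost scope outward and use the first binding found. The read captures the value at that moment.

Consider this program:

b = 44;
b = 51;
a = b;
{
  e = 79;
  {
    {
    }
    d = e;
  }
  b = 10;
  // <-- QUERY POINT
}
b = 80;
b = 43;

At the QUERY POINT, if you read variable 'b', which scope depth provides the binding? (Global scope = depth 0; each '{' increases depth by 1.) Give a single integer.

Step 1: declare b=44 at depth 0
Step 2: declare b=51 at depth 0
Step 3: declare a=(read b)=51 at depth 0
Step 4: enter scope (depth=1)
Step 5: declare e=79 at depth 1
Step 6: enter scope (depth=2)
Step 7: enter scope (depth=3)
Step 8: exit scope (depth=2)
Step 9: declare d=(read e)=79 at depth 2
Step 10: exit scope (depth=1)
Step 11: declare b=10 at depth 1
Visible at query point: a=51 b=10 e=79

Answer: 1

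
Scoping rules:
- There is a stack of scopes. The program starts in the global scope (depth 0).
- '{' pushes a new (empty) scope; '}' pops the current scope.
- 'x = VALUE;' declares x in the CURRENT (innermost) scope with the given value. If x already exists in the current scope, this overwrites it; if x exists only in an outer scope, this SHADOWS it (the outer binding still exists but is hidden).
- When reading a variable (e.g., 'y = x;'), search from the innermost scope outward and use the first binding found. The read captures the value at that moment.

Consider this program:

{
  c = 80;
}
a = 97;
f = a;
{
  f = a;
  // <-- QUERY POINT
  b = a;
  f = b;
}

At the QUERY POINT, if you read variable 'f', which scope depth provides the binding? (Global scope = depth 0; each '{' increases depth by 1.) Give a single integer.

Step 1: enter scope (depth=1)
Step 2: declare c=80 at depth 1
Step 3: exit scope (depth=0)
Step 4: declare a=97 at depth 0
Step 5: declare f=(read a)=97 at depth 0
Step 6: enter scope (depth=1)
Step 7: declare f=(read a)=97 at depth 1
Visible at query point: a=97 f=97

Answer: 1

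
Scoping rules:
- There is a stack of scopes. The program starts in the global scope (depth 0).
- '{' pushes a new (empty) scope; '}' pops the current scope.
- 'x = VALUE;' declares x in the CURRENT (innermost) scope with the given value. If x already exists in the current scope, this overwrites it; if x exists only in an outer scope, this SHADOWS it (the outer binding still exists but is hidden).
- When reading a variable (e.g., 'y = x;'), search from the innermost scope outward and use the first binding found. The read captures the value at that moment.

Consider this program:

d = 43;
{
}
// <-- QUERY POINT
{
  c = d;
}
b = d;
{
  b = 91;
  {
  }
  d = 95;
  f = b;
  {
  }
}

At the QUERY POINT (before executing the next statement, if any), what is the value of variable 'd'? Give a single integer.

Answer: 43

Derivation:
Step 1: declare d=43 at depth 0
Step 2: enter scope (depth=1)
Step 3: exit scope (depth=0)
Visible at query point: d=43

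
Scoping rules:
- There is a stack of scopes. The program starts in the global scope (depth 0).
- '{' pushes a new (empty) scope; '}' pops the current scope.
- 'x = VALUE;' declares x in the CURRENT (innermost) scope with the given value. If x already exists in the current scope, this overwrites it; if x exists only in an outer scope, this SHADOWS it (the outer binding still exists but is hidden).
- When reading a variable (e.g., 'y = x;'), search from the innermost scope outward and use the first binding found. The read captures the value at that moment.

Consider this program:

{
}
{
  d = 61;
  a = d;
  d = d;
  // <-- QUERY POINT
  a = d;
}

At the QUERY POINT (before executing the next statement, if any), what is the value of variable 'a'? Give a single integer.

Answer: 61

Derivation:
Step 1: enter scope (depth=1)
Step 2: exit scope (depth=0)
Step 3: enter scope (depth=1)
Step 4: declare d=61 at depth 1
Step 5: declare a=(read d)=61 at depth 1
Step 6: declare d=(read d)=61 at depth 1
Visible at query point: a=61 d=61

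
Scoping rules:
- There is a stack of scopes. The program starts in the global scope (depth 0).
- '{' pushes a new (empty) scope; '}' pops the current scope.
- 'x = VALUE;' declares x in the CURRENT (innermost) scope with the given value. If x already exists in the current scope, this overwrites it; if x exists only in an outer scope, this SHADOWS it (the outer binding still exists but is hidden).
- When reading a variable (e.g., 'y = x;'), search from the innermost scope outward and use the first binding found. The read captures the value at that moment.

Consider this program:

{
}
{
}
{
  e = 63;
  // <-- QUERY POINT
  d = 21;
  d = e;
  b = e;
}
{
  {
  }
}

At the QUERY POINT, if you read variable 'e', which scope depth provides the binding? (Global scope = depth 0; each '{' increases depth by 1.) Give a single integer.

Answer: 1

Derivation:
Step 1: enter scope (depth=1)
Step 2: exit scope (depth=0)
Step 3: enter scope (depth=1)
Step 4: exit scope (depth=0)
Step 5: enter scope (depth=1)
Step 6: declare e=63 at depth 1
Visible at query point: e=63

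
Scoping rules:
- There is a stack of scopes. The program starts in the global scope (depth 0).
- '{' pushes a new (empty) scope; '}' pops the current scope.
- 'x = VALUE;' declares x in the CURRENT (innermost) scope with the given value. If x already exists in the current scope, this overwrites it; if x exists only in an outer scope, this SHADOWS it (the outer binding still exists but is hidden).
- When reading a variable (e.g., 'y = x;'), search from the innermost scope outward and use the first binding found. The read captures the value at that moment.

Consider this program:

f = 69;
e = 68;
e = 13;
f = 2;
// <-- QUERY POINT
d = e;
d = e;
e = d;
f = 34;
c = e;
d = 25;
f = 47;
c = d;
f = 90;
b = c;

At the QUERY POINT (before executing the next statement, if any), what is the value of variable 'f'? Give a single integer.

Step 1: declare f=69 at depth 0
Step 2: declare e=68 at depth 0
Step 3: declare e=13 at depth 0
Step 4: declare f=2 at depth 0
Visible at query point: e=13 f=2

Answer: 2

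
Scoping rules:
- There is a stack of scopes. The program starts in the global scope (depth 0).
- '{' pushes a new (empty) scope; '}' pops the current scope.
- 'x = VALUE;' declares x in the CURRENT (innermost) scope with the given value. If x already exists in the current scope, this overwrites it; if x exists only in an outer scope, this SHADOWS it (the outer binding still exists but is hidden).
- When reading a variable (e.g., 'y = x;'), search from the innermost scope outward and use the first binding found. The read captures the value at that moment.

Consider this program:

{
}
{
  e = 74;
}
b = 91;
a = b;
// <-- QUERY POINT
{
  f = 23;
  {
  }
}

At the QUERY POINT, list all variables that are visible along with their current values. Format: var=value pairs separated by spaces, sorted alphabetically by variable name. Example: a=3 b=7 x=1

Answer: a=91 b=91

Derivation:
Step 1: enter scope (depth=1)
Step 2: exit scope (depth=0)
Step 3: enter scope (depth=1)
Step 4: declare e=74 at depth 1
Step 5: exit scope (depth=0)
Step 6: declare b=91 at depth 0
Step 7: declare a=(read b)=91 at depth 0
Visible at query point: a=91 b=91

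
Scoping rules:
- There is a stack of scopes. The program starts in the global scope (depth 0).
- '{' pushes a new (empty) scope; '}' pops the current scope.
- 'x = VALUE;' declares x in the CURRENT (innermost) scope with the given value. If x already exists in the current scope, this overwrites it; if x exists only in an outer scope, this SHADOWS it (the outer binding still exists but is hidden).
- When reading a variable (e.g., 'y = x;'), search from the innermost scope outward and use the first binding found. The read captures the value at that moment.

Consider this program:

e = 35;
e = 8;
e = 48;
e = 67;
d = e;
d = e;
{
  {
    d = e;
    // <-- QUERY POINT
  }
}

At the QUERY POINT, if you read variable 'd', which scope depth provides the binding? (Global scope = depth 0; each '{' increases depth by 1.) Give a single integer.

Step 1: declare e=35 at depth 0
Step 2: declare e=8 at depth 0
Step 3: declare e=48 at depth 0
Step 4: declare e=67 at depth 0
Step 5: declare d=(read e)=67 at depth 0
Step 6: declare d=(read e)=67 at depth 0
Step 7: enter scope (depth=1)
Step 8: enter scope (depth=2)
Step 9: declare d=(read e)=67 at depth 2
Visible at query point: d=67 e=67

Answer: 2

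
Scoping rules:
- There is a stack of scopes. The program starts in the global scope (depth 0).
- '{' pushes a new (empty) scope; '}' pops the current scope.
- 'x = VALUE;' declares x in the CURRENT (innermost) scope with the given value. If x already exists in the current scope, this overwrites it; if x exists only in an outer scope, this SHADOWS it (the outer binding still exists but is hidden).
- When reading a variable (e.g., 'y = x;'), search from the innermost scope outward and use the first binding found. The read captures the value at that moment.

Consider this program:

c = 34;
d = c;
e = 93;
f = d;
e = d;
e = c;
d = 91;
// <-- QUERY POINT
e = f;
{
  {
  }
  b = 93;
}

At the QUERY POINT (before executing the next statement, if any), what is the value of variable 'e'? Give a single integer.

Step 1: declare c=34 at depth 0
Step 2: declare d=(read c)=34 at depth 0
Step 3: declare e=93 at depth 0
Step 4: declare f=(read d)=34 at depth 0
Step 5: declare e=(read d)=34 at depth 0
Step 6: declare e=(read c)=34 at depth 0
Step 7: declare d=91 at depth 0
Visible at query point: c=34 d=91 e=34 f=34

Answer: 34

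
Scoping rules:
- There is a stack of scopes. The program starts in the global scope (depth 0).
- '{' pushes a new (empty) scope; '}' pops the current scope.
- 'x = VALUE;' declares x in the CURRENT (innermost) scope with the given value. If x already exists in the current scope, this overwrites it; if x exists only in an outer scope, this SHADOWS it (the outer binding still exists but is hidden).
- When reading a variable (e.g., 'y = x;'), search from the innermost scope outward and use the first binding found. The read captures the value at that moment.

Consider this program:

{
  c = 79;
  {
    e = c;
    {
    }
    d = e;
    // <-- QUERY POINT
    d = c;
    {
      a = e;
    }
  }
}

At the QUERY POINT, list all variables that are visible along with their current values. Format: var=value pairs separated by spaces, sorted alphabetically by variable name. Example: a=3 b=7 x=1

Answer: c=79 d=79 e=79

Derivation:
Step 1: enter scope (depth=1)
Step 2: declare c=79 at depth 1
Step 3: enter scope (depth=2)
Step 4: declare e=(read c)=79 at depth 2
Step 5: enter scope (depth=3)
Step 6: exit scope (depth=2)
Step 7: declare d=(read e)=79 at depth 2
Visible at query point: c=79 d=79 e=79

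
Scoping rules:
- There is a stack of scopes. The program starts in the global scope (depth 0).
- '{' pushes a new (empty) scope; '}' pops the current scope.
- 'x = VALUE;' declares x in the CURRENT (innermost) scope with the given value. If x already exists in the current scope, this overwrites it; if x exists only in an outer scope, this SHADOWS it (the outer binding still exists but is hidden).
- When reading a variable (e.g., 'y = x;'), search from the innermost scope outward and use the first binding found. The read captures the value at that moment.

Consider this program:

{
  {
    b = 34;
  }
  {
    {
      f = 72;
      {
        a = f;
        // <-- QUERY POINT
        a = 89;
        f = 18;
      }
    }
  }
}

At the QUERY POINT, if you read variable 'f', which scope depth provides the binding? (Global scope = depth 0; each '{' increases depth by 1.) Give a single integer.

Answer: 3

Derivation:
Step 1: enter scope (depth=1)
Step 2: enter scope (depth=2)
Step 3: declare b=34 at depth 2
Step 4: exit scope (depth=1)
Step 5: enter scope (depth=2)
Step 6: enter scope (depth=3)
Step 7: declare f=72 at depth 3
Step 8: enter scope (depth=4)
Step 9: declare a=(read f)=72 at depth 4
Visible at query point: a=72 f=72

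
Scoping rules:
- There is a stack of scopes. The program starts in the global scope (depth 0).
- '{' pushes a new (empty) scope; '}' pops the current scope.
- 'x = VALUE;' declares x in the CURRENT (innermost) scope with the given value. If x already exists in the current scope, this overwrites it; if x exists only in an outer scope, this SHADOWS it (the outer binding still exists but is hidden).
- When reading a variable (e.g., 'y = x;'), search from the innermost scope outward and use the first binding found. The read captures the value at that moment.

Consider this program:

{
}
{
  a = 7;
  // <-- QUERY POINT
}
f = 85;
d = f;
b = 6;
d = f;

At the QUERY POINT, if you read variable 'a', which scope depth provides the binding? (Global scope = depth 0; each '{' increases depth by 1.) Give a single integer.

Answer: 1

Derivation:
Step 1: enter scope (depth=1)
Step 2: exit scope (depth=0)
Step 3: enter scope (depth=1)
Step 4: declare a=7 at depth 1
Visible at query point: a=7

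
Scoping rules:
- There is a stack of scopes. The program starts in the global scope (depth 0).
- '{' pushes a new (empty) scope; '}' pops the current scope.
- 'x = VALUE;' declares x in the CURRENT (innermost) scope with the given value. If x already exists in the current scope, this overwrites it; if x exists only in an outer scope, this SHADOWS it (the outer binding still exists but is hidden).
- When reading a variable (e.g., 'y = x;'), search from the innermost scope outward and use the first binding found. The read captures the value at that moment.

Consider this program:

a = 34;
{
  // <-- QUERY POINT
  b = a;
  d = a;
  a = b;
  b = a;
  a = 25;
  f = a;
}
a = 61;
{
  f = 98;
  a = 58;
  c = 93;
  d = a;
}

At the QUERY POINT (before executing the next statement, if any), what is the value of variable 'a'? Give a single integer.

Answer: 34

Derivation:
Step 1: declare a=34 at depth 0
Step 2: enter scope (depth=1)
Visible at query point: a=34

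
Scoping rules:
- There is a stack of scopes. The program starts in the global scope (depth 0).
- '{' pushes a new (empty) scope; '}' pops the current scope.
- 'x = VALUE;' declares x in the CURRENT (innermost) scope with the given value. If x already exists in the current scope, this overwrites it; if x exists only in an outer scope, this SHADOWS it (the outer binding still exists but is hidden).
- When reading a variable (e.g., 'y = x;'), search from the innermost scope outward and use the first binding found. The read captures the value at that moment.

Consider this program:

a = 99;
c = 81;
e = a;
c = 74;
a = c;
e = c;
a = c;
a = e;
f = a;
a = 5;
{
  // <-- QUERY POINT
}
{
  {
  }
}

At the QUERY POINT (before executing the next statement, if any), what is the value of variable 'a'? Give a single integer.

Step 1: declare a=99 at depth 0
Step 2: declare c=81 at depth 0
Step 3: declare e=(read a)=99 at depth 0
Step 4: declare c=74 at depth 0
Step 5: declare a=(read c)=74 at depth 0
Step 6: declare e=(read c)=74 at depth 0
Step 7: declare a=(read c)=74 at depth 0
Step 8: declare a=(read e)=74 at depth 0
Step 9: declare f=(read a)=74 at depth 0
Step 10: declare a=5 at depth 0
Step 11: enter scope (depth=1)
Visible at query point: a=5 c=74 e=74 f=74

Answer: 5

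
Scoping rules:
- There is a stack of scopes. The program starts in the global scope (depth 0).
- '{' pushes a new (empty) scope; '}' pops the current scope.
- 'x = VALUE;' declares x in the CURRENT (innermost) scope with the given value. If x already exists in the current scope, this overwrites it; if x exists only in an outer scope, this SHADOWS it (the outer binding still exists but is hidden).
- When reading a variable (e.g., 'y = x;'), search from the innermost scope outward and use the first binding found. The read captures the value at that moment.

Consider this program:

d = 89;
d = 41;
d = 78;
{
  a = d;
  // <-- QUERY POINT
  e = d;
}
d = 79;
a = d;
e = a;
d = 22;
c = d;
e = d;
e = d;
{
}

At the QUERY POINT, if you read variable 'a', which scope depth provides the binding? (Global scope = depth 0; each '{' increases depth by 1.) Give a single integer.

Step 1: declare d=89 at depth 0
Step 2: declare d=41 at depth 0
Step 3: declare d=78 at depth 0
Step 4: enter scope (depth=1)
Step 5: declare a=(read d)=78 at depth 1
Visible at query point: a=78 d=78

Answer: 1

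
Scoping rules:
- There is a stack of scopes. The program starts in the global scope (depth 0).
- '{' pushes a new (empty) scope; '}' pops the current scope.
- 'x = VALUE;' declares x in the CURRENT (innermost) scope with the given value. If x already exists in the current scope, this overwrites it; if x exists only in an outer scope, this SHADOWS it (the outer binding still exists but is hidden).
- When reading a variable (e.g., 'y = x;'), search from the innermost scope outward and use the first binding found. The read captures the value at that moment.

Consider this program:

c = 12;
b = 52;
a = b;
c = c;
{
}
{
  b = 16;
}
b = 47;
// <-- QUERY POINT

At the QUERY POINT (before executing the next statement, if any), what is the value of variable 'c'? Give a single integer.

Step 1: declare c=12 at depth 0
Step 2: declare b=52 at depth 0
Step 3: declare a=(read b)=52 at depth 0
Step 4: declare c=(read c)=12 at depth 0
Step 5: enter scope (depth=1)
Step 6: exit scope (depth=0)
Step 7: enter scope (depth=1)
Step 8: declare b=16 at depth 1
Step 9: exit scope (depth=0)
Step 10: declare b=47 at depth 0
Visible at query point: a=52 b=47 c=12

Answer: 12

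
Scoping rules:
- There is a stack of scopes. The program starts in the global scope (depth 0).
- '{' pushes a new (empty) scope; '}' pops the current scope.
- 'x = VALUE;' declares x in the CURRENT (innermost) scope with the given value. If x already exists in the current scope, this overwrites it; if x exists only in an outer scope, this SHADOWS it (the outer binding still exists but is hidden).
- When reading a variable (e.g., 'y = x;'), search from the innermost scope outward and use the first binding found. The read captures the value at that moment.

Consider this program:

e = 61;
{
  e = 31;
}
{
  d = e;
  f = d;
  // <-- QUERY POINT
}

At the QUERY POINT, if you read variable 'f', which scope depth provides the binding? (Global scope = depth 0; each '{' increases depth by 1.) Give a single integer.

Step 1: declare e=61 at depth 0
Step 2: enter scope (depth=1)
Step 3: declare e=31 at depth 1
Step 4: exit scope (depth=0)
Step 5: enter scope (depth=1)
Step 6: declare d=(read e)=61 at depth 1
Step 7: declare f=(read d)=61 at depth 1
Visible at query point: d=61 e=61 f=61

Answer: 1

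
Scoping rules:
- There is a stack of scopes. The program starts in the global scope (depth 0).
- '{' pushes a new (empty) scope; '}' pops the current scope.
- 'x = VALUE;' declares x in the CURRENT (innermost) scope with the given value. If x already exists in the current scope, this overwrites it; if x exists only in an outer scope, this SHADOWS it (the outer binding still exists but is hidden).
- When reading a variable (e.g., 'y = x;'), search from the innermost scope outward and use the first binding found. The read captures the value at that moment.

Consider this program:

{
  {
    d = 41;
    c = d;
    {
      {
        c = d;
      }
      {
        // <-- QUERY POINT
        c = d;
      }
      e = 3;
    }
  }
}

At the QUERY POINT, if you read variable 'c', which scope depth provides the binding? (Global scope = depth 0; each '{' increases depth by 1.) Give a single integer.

Answer: 2

Derivation:
Step 1: enter scope (depth=1)
Step 2: enter scope (depth=2)
Step 3: declare d=41 at depth 2
Step 4: declare c=(read d)=41 at depth 2
Step 5: enter scope (depth=3)
Step 6: enter scope (depth=4)
Step 7: declare c=(read d)=41 at depth 4
Step 8: exit scope (depth=3)
Step 9: enter scope (depth=4)
Visible at query point: c=41 d=41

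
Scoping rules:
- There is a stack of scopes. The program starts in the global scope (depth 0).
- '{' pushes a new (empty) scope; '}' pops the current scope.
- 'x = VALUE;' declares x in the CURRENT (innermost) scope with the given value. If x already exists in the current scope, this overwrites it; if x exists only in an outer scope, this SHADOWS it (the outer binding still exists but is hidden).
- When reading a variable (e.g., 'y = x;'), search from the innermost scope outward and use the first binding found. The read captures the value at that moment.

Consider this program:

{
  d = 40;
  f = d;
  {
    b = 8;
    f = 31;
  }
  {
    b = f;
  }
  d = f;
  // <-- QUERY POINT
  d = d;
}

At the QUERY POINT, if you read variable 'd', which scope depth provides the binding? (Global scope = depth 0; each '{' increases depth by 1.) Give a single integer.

Answer: 1

Derivation:
Step 1: enter scope (depth=1)
Step 2: declare d=40 at depth 1
Step 3: declare f=(read d)=40 at depth 1
Step 4: enter scope (depth=2)
Step 5: declare b=8 at depth 2
Step 6: declare f=31 at depth 2
Step 7: exit scope (depth=1)
Step 8: enter scope (depth=2)
Step 9: declare b=(read f)=40 at depth 2
Step 10: exit scope (depth=1)
Step 11: declare d=(read f)=40 at depth 1
Visible at query point: d=40 f=40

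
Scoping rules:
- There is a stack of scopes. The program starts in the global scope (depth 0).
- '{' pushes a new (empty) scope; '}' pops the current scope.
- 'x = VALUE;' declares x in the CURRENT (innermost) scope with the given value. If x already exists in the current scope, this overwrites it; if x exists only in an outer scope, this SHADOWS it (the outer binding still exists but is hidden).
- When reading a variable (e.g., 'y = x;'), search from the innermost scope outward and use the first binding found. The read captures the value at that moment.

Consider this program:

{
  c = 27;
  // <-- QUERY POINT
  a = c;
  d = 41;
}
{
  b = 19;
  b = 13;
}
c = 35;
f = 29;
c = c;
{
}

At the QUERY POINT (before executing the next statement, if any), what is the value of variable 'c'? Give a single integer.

Answer: 27

Derivation:
Step 1: enter scope (depth=1)
Step 2: declare c=27 at depth 1
Visible at query point: c=27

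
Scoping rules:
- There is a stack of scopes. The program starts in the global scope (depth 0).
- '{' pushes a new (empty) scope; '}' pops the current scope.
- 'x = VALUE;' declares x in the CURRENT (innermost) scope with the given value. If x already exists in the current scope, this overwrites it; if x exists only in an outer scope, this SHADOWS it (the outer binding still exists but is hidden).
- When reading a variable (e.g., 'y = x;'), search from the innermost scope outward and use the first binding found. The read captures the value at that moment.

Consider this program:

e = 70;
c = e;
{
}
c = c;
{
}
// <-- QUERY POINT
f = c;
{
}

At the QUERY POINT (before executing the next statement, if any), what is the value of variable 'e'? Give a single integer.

Step 1: declare e=70 at depth 0
Step 2: declare c=(read e)=70 at depth 0
Step 3: enter scope (depth=1)
Step 4: exit scope (depth=0)
Step 5: declare c=(read c)=70 at depth 0
Step 6: enter scope (depth=1)
Step 7: exit scope (depth=0)
Visible at query point: c=70 e=70

Answer: 70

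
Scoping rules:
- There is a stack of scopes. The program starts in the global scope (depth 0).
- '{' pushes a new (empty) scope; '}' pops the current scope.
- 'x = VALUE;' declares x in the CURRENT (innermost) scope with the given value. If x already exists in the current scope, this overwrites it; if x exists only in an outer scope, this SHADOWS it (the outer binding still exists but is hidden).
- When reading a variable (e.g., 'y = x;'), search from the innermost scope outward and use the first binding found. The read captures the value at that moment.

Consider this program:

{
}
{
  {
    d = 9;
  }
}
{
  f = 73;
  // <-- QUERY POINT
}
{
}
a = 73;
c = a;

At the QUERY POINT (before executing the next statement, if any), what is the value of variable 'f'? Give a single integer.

Answer: 73

Derivation:
Step 1: enter scope (depth=1)
Step 2: exit scope (depth=0)
Step 3: enter scope (depth=1)
Step 4: enter scope (depth=2)
Step 5: declare d=9 at depth 2
Step 6: exit scope (depth=1)
Step 7: exit scope (depth=0)
Step 8: enter scope (depth=1)
Step 9: declare f=73 at depth 1
Visible at query point: f=73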